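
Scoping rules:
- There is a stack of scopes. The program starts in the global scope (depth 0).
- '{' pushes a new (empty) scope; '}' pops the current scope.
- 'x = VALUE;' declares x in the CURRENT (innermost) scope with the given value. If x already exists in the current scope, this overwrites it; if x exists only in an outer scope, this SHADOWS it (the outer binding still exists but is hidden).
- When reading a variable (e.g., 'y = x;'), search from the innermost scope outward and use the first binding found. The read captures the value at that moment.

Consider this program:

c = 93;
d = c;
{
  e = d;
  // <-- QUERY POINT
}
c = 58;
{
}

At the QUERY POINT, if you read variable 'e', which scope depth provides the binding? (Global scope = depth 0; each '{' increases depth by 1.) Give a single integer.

Answer: 1

Derivation:
Step 1: declare c=93 at depth 0
Step 2: declare d=(read c)=93 at depth 0
Step 3: enter scope (depth=1)
Step 4: declare e=(read d)=93 at depth 1
Visible at query point: c=93 d=93 e=93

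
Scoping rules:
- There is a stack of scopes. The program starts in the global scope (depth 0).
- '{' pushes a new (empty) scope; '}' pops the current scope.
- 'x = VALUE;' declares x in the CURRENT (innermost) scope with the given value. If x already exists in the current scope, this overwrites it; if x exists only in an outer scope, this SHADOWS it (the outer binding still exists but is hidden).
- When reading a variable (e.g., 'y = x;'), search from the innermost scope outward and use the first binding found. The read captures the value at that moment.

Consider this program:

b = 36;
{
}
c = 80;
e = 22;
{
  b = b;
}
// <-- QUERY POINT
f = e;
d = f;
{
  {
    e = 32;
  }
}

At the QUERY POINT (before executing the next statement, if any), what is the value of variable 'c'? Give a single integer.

Answer: 80

Derivation:
Step 1: declare b=36 at depth 0
Step 2: enter scope (depth=1)
Step 3: exit scope (depth=0)
Step 4: declare c=80 at depth 0
Step 5: declare e=22 at depth 0
Step 6: enter scope (depth=1)
Step 7: declare b=(read b)=36 at depth 1
Step 8: exit scope (depth=0)
Visible at query point: b=36 c=80 e=22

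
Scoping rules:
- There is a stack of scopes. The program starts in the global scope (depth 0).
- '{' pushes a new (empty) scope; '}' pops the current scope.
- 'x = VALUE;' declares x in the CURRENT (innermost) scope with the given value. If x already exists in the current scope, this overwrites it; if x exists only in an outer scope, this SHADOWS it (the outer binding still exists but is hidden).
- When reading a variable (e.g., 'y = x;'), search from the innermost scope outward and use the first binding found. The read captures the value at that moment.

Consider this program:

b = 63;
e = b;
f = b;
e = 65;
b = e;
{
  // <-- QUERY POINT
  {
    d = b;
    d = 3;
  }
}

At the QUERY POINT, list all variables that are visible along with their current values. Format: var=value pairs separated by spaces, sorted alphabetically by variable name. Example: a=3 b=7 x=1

Answer: b=65 e=65 f=63

Derivation:
Step 1: declare b=63 at depth 0
Step 2: declare e=(read b)=63 at depth 0
Step 3: declare f=(read b)=63 at depth 0
Step 4: declare e=65 at depth 0
Step 5: declare b=(read e)=65 at depth 0
Step 6: enter scope (depth=1)
Visible at query point: b=65 e=65 f=63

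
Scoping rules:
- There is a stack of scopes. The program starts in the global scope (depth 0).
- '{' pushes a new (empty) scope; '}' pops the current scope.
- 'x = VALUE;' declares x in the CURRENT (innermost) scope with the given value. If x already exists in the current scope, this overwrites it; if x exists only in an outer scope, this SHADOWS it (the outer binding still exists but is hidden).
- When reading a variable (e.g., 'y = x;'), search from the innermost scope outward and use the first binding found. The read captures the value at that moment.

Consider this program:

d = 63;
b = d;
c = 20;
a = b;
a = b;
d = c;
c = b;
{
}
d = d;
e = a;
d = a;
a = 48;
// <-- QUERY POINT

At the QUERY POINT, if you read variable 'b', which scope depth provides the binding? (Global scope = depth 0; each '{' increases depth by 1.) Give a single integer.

Answer: 0

Derivation:
Step 1: declare d=63 at depth 0
Step 2: declare b=(read d)=63 at depth 0
Step 3: declare c=20 at depth 0
Step 4: declare a=(read b)=63 at depth 0
Step 5: declare a=(read b)=63 at depth 0
Step 6: declare d=(read c)=20 at depth 0
Step 7: declare c=(read b)=63 at depth 0
Step 8: enter scope (depth=1)
Step 9: exit scope (depth=0)
Step 10: declare d=(read d)=20 at depth 0
Step 11: declare e=(read a)=63 at depth 0
Step 12: declare d=(read a)=63 at depth 0
Step 13: declare a=48 at depth 0
Visible at query point: a=48 b=63 c=63 d=63 e=63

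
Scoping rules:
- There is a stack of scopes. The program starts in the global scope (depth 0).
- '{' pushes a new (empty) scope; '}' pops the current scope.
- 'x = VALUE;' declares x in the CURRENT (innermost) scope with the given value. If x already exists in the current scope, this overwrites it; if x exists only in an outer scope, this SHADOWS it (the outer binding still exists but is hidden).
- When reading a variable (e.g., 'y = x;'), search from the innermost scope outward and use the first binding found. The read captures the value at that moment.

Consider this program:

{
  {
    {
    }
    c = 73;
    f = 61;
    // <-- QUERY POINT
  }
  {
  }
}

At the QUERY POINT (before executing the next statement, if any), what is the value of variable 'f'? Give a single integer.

Step 1: enter scope (depth=1)
Step 2: enter scope (depth=2)
Step 3: enter scope (depth=3)
Step 4: exit scope (depth=2)
Step 5: declare c=73 at depth 2
Step 6: declare f=61 at depth 2
Visible at query point: c=73 f=61

Answer: 61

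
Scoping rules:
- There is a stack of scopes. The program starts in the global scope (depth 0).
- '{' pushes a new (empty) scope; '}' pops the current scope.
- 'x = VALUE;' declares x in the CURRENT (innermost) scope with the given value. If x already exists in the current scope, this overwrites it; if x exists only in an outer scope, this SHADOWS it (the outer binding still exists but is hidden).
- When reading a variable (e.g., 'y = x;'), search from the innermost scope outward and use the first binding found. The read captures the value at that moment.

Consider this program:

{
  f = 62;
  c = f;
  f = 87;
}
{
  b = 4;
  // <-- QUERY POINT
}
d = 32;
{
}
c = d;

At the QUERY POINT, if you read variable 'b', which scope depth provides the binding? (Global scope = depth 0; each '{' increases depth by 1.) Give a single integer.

Answer: 1

Derivation:
Step 1: enter scope (depth=1)
Step 2: declare f=62 at depth 1
Step 3: declare c=(read f)=62 at depth 1
Step 4: declare f=87 at depth 1
Step 5: exit scope (depth=0)
Step 6: enter scope (depth=1)
Step 7: declare b=4 at depth 1
Visible at query point: b=4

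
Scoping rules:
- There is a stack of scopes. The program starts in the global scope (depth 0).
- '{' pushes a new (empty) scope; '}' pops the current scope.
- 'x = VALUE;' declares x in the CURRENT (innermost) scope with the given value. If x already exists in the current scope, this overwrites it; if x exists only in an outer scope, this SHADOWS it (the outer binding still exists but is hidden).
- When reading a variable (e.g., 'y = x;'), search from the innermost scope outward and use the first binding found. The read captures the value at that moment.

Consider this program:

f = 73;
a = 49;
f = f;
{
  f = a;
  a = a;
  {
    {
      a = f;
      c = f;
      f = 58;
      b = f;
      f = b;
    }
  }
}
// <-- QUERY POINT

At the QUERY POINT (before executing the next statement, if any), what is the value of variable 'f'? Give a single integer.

Step 1: declare f=73 at depth 0
Step 2: declare a=49 at depth 0
Step 3: declare f=(read f)=73 at depth 0
Step 4: enter scope (depth=1)
Step 5: declare f=(read a)=49 at depth 1
Step 6: declare a=(read a)=49 at depth 1
Step 7: enter scope (depth=2)
Step 8: enter scope (depth=3)
Step 9: declare a=(read f)=49 at depth 3
Step 10: declare c=(read f)=49 at depth 3
Step 11: declare f=58 at depth 3
Step 12: declare b=(read f)=58 at depth 3
Step 13: declare f=(read b)=58 at depth 3
Step 14: exit scope (depth=2)
Step 15: exit scope (depth=1)
Step 16: exit scope (depth=0)
Visible at query point: a=49 f=73

Answer: 73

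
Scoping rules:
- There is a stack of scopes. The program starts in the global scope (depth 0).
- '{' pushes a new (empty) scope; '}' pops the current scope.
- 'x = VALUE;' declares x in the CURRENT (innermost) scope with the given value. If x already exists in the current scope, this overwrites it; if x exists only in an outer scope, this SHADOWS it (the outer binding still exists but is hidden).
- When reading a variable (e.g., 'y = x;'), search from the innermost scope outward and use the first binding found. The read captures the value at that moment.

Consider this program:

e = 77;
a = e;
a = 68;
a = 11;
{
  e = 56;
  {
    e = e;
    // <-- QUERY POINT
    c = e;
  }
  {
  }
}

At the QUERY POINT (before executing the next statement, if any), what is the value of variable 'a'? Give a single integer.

Step 1: declare e=77 at depth 0
Step 2: declare a=(read e)=77 at depth 0
Step 3: declare a=68 at depth 0
Step 4: declare a=11 at depth 0
Step 5: enter scope (depth=1)
Step 6: declare e=56 at depth 1
Step 7: enter scope (depth=2)
Step 8: declare e=(read e)=56 at depth 2
Visible at query point: a=11 e=56

Answer: 11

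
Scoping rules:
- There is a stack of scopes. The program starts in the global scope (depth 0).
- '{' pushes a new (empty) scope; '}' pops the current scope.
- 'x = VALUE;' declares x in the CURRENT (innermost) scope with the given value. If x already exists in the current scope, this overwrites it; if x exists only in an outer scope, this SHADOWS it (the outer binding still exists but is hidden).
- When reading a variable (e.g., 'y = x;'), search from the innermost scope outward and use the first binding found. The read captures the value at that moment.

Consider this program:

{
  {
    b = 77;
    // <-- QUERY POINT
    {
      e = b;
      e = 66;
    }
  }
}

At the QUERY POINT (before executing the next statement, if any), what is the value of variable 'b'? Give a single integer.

Step 1: enter scope (depth=1)
Step 2: enter scope (depth=2)
Step 3: declare b=77 at depth 2
Visible at query point: b=77

Answer: 77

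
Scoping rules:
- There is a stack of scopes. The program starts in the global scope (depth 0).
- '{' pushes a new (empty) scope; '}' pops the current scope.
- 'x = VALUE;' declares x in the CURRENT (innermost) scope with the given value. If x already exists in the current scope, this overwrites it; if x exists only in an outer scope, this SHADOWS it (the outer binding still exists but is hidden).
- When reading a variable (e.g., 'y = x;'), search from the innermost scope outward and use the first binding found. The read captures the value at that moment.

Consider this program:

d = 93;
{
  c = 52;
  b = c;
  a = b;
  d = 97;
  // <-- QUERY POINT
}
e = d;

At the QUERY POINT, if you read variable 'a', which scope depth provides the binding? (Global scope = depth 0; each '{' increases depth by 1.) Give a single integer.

Step 1: declare d=93 at depth 0
Step 2: enter scope (depth=1)
Step 3: declare c=52 at depth 1
Step 4: declare b=(read c)=52 at depth 1
Step 5: declare a=(read b)=52 at depth 1
Step 6: declare d=97 at depth 1
Visible at query point: a=52 b=52 c=52 d=97

Answer: 1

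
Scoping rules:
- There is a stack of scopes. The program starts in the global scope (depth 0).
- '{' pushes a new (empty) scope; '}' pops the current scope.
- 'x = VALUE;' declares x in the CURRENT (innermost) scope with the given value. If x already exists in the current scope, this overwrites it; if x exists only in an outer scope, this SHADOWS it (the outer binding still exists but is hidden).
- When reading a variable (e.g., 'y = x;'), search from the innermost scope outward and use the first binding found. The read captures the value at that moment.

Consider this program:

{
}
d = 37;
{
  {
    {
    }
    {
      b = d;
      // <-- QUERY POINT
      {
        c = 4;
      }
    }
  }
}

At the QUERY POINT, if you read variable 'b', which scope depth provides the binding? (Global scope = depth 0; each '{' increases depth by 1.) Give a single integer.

Answer: 3

Derivation:
Step 1: enter scope (depth=1)
Step 2: exit scope (depth=0)
Step 3: declare d=37 at depth 0
Step 4: enter scope (depth=1)
Step 5: enter scope (depth=2)
Step 6: enter scope (depth=3)
Step 7: exit scope (depth=2)
Step 8: enter scope (depth=3)
Step 9: declare b=(read d)=37 at depth 3
Visible at query point: b=37 d=37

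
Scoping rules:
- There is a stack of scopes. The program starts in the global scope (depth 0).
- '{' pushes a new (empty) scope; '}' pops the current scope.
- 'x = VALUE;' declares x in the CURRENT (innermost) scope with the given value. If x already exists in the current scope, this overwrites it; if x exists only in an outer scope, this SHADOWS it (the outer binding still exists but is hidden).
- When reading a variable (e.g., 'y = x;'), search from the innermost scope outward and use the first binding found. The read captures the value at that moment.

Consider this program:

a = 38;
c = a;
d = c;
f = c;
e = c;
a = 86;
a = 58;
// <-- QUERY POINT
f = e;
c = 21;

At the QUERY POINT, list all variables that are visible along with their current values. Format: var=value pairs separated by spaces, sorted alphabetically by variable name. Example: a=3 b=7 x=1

Answer: a=58 c=38 d=38 e=38 f=38

Derivation:
Step 1: declare a=38 at depth 0
Step 2: declare c=(read a)=38 at depth 0
Step 3: declare d=(read c)=38 at depth 0
Step 4: declare f=(read c)=38 at depth 0
Step 5: declare e=(read c)=38 at depth 0
Step 6: declare a=86 at depth 0
Step 7: declare a=58 at depth 0
Visible at query point: a=58 c=38 d=38 e=38 f=38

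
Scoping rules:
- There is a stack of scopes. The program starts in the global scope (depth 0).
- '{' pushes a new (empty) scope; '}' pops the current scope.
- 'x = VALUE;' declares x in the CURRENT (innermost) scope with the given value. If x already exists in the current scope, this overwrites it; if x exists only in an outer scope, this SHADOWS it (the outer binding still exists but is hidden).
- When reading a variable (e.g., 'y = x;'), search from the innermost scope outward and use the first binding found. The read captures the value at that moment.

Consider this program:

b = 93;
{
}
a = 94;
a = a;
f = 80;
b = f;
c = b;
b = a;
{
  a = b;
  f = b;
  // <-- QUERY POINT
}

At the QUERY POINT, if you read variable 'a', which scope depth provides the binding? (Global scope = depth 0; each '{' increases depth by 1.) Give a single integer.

Answer: 1

Derivation:
Step 1: declare b=93 at depth 0
Step 2: enter scope (depth=1)
Step 3: exit scope (depth=0)
Step 4: declare a=94 at depth 0
Step 5: declare a=(read a)=94 at depth 0
Step 6: declare f=80 at depth 0
Step 7: declare b=(read f)=80 at depth 0
Step 8: declare c=(read b)=80 at depth 0
Step 9: declare b=(read a)=94 at depth 0
Step 10: enter scope (depth=1)
Step 11: declare a=(read b)=94 at depth 1
Step 12: declare f=(read b)=94 at depth 1
Visible at query point: a=94 b=94 c=80 f=94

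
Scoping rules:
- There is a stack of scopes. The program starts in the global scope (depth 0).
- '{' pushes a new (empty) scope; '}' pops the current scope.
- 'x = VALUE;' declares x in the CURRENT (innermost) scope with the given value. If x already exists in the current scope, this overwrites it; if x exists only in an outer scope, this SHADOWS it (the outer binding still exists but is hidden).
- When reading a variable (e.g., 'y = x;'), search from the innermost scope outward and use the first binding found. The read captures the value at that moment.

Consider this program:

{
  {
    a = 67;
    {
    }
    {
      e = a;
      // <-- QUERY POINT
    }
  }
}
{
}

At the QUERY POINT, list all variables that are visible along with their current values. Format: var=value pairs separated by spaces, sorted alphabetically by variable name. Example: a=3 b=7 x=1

Answer: a=67 e=67

Derivation:
Step 1: enter scope (depth=1)
Step 2: enter scope (depth=2)
Step 3: declare a=67 at depth 2
Step 4: enter scope (depth=3)
Step 5: exit scope (depth=2)
Step 6: enter scope (depth=3)
Step 7: declare e=(read a)=67 at depth 3
Visible at query point: a=67 e=67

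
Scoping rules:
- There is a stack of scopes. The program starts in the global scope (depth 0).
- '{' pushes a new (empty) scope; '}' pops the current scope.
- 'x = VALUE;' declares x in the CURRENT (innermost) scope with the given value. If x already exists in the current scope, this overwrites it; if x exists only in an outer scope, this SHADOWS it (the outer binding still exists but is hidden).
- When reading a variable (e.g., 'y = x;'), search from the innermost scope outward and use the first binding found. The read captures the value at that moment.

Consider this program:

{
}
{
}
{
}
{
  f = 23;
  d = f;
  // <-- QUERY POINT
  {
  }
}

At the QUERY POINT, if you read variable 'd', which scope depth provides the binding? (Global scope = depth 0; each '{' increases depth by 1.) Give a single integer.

Answer: 1

Derivation:
Step 1: enter scope (depth=1)
Step 2: exit scope (depth=0)
Step 3: enter scope (depth=1)
Step 4: exit scope (depth=0)
Step 5: enter scope (depth=1)
Step 6: exit scope (depth=0)
Step 7: enter scope (depth=1)
Step 8: declare f=23 at depth 1
Step 9: declare d=(read f)=23 at depth 1
Visible at query point: d=23 f=23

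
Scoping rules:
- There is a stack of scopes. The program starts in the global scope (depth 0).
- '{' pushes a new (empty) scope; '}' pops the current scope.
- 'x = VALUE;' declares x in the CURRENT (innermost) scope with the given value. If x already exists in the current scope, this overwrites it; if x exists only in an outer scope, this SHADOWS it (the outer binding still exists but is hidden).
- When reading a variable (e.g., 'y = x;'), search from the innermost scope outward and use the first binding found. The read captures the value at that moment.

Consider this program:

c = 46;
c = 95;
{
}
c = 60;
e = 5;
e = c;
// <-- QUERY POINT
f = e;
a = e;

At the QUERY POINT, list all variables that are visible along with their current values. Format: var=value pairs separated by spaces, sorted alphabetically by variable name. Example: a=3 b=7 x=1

Answer: c=60 e=60

Derivation:
Step 1: declare c=46 at depth 0
Step 2: declare c=95 at depth 0
Step 3: enter scope (depth=1)
Step 4: exit scope (depth=0)
Step 5: declare c=60 at depth 0
Step 6: declare e=5 at depth 0
Step 7: declare e=(read c)=60 at depth 0
Visible at query point: c=60 e=60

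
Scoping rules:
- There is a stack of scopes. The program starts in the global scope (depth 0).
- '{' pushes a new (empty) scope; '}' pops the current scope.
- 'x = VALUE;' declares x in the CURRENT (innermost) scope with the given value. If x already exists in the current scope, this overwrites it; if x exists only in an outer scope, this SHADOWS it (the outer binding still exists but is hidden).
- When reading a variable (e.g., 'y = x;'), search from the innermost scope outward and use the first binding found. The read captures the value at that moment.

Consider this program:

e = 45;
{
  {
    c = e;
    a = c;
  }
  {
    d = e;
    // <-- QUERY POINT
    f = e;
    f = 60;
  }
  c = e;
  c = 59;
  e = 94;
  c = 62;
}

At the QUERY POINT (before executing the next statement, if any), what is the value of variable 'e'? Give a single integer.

Step 1: declare e=45 at depth 0
Step 2: enter scope (depth=1)
Step 3: enter scope (depth=2)
Step 4: declare c=(read e)=45 at depth 2
Step 5: declare a=(read c)=45 at depth 2
Step 6: exit scope (depth=1)
Step 7: enter scope (depth=2)
Step 8: declare d=(read e)=45 at depth 2
Visible at query point: d=45 e=45

Answer: 45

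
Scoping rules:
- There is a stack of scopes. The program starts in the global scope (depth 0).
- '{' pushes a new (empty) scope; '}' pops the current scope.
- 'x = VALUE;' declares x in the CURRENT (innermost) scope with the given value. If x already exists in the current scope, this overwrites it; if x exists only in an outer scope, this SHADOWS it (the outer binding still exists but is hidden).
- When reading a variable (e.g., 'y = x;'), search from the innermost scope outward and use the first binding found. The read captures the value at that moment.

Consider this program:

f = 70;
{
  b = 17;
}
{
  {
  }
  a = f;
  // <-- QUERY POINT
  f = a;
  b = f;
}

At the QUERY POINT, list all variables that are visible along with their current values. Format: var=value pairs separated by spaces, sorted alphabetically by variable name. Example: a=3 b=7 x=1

Step 1: declare f=70 at depth 0
Step 2: enter scope (depth=1)
Step 3: declare b=17 at depth 1
Step 4: exit scope (depth=0)
Step 5: enter scope (depth=1)
Step 6: enter scope (depth=2)
Step 7: exit scope (depth=1)
Step 8: declare a=(read f)=70 at depth 1
Visible at query point: a=70 f=70

Answer: a=70 f=70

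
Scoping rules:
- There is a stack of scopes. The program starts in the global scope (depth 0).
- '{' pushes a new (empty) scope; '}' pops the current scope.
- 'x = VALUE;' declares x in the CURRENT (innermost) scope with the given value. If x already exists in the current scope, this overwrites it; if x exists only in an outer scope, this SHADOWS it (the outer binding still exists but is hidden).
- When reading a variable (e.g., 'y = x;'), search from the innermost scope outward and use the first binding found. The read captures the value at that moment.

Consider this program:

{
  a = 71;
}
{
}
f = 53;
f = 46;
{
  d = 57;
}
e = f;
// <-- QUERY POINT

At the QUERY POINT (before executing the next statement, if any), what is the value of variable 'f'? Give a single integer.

Step 1: enter scope (depth=1)
Step 2: declare a=71 at depth 1
Step 3: exit scope (depth=0)
Step 4: enter scope (depth=1)
Step 5: exit scope (depth=0)
Step 6: declare f=53 at depth 0
Step 7: declare f=46 at depth 0
Step 8: enter scope (depth=1)
Step 9: declare d=57 at depth 1
Step 10: exit scope (depth=0)
Step 11: declare e=(read f)=46 at depth 0
Visible at query point: e=46 f=46

Answer: 46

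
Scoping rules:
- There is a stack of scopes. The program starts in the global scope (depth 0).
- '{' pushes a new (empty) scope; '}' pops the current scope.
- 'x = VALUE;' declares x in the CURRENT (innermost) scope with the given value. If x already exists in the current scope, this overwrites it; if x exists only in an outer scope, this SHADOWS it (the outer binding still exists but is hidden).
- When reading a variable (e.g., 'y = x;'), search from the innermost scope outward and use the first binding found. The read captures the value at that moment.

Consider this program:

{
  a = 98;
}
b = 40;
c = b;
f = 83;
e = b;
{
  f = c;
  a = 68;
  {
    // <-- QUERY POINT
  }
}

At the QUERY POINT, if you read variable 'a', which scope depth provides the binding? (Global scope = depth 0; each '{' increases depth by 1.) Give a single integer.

Answer: 1

Derivation:
Step 1: enter scope (depth=1)
Step 2: declare a=98 at depth 1
Step 3: exit scope (depth=0)
Step 4: declare b=40 at depth 0
Step 5: declare c=(read b)=40 at depth 0
Step 6: declare f=83 at depth 0
Step 7: declare e=(read b)=40 at depth 0
Step 8: enter scope (depth=1)
Step 9: declare f=(read c)=40 at depth 1
Step 10: declare a=68 at depth 1
Step 11: enter scope (depth=2)
Visible at query point: a=68 b=40 c=40 e=40 f=40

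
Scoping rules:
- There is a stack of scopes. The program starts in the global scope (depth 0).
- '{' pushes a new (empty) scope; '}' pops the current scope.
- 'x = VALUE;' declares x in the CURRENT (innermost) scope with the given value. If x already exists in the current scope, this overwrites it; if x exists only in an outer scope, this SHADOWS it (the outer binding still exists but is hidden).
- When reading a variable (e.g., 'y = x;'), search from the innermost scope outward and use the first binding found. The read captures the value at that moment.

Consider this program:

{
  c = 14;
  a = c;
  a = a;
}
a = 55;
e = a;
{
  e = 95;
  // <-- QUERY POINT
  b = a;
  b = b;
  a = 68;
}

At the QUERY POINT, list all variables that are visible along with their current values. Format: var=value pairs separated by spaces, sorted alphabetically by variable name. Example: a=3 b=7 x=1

Answer: a=55 e=95

Derivation:
Step 1: enter scope (depth=1)
Step 2: declare c=14 at depth 1
Step 3: declare a=(read c)=14 at depth 1
Step 4: declare a=(read a)=14 at depth 1
Step 5: exit scope (depth=0)
Step 6: declare a=55 at depth 0
Step 7: declare e=(read a)=55 at depth 0
Step 8: enter scope (depth=1)
Step 9: declare e=95 at depth 1
Visible at query point: a=55 e=95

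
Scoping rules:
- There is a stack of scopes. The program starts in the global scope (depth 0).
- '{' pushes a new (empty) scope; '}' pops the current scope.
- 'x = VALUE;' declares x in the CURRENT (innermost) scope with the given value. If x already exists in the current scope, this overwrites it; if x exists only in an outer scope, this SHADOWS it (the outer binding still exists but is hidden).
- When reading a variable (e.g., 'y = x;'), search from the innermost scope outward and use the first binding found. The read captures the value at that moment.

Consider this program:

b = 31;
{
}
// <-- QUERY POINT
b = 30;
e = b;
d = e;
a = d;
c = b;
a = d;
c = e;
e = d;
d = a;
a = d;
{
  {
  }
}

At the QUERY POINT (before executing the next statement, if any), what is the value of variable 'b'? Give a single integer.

Answer: 31

Derivation:
Step 1: declare b=31 at depth 0
Step 2: enter scope (depth=1)
Step 3: exit scope (depth=0)
Visible at query point: b=31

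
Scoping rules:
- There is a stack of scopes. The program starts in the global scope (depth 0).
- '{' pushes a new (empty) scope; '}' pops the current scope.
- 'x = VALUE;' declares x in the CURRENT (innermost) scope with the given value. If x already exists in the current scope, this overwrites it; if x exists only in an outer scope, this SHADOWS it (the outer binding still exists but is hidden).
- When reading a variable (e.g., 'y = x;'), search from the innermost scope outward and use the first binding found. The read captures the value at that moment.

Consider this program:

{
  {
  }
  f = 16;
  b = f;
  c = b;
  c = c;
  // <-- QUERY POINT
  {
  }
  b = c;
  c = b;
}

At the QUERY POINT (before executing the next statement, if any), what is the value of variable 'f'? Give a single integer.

Step 1: enter scope (depth=1)
Step 2: enter scope (depth=2)
Step 3: exit scope (depth=1)
Step 4: declare f=16 at depth 1
Step 5: declare b=(read f)=16 at depth 1
Step 6: declare c=(read b)=16 at depth 1
Step 7: declare c=(read c)=16 at depth 1
Visible at query point: b=16 c=16 f=16

Answer: 16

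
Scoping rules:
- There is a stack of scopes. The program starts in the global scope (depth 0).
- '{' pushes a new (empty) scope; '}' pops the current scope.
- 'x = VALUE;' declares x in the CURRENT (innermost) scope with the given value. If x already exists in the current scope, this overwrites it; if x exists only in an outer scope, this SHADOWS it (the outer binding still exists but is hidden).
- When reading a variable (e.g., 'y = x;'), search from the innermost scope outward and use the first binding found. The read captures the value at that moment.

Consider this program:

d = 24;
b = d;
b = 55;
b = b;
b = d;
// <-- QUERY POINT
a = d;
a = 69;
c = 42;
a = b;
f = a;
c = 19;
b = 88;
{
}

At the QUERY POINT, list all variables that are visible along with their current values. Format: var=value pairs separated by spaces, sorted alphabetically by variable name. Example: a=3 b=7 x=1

Step 1: declare d=24 at depth 0
Step 2: declare b=(read d)=24 at depth 0
Step 3: declare b=55 at depth 0
Step 4: declare b=(read b)=55 at depth 0
Step 5: declare b=(read d)=24 at depth 0
Visible at query point: b=24 d=24

Answer: b=24 d=24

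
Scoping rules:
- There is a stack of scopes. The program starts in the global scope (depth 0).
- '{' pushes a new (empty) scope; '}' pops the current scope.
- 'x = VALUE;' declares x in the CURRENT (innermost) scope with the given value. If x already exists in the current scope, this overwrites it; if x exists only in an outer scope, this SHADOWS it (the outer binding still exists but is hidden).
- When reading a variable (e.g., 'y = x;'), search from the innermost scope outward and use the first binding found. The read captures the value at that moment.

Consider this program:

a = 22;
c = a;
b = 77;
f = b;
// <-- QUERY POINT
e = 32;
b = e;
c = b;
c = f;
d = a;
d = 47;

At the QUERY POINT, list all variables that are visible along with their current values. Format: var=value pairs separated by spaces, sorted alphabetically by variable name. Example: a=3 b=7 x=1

Step 1: declare a=22 at depth 0
Step 2: declare c=(read a)=22 at depth 0
Step 3: declare b=77 at depth 0
Step 4: declare f=(read b)=77 at depth 0
Visible at query point: a=22 b=77 c=22 f=77

Answer: a=22 b=77 c=22 f=77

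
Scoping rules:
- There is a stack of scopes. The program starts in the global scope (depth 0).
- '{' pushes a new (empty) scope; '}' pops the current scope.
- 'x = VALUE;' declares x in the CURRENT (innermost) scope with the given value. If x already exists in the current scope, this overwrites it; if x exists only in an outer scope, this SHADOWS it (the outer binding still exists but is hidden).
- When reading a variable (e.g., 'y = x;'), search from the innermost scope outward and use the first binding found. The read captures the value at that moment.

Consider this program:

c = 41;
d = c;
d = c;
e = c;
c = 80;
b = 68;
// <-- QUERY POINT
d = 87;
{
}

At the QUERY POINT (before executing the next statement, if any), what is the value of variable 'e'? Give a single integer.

Step 1: declare c=41 at depth 0
Step 2: declare d=(read c)=41 at depth 0
Step 3: declare d=(read c)=41 at depth 0
Step 4: declare e=(read c)=41 at depth 0
Step 5: declare c=80 at depth 0
Step 6: declare b=68 at depth 0
Visible at query point: b=68 c=80 d=41 e=41

Answer: 41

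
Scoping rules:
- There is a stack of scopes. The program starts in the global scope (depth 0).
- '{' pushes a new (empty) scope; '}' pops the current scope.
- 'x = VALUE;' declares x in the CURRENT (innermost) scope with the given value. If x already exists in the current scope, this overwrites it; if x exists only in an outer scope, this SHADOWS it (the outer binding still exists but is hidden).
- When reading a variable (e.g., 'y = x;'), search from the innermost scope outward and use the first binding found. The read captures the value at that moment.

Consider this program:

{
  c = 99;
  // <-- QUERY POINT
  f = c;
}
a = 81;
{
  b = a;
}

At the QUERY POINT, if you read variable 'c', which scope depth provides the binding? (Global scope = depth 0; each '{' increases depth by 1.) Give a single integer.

Answer: 1

Derivation:
Step 1: enter scope (depth=1)
Step 2: declare c=99 at depth 1
Visible at query point: c=99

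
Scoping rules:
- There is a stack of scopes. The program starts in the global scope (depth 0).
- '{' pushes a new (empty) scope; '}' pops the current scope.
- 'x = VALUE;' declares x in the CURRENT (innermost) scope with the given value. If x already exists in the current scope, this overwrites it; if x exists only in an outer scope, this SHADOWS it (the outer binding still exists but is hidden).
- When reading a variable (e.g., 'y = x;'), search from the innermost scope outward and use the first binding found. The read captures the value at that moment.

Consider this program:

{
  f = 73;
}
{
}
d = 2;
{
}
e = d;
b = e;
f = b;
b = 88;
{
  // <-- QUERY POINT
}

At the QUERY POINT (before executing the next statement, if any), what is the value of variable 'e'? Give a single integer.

Answer: 2

Derivation:
Step 1: enter scope (depth=1)
Step 2: declare f=73 at depth 1
Step 3: exit scope (depth=0)
Step 4: enter scope (depth=1)
Step 5: exit scope (depth=0)
Step 6: declare d=2 at depth 0
Step 7: enter scope (depth=1)
Step 8: exit scope (depth=0)
Step 9: declare e=(read d)=2 at depth 0
Step 10: declare b=(read e)=2 at depth 0
Step 11: declare f=(read b)=2 at depth 0
Step 12: declare b=88 at depth 0
Step 13: enter scope (depth=1)
Visible at query point: b=88 d=2 e=2 f=2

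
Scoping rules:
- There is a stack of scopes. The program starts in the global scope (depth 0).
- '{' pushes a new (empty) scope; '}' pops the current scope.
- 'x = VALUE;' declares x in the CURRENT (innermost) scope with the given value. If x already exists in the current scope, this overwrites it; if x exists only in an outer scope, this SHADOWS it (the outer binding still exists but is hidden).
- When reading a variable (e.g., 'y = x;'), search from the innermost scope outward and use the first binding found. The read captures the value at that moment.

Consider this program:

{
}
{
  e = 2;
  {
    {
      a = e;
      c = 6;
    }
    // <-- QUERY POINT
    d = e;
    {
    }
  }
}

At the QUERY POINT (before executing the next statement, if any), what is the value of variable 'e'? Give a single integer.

Answer: 2

Derivation:
Step 1: enter scope (depth=1)
Step 2: exit scope (depth=0)
Step 3: enter scope (depth=1)
Step 4: declare e=2 at depth 1
Step 5: enter scope (depth=2)
Step 6: enter scope (depth=3)
Step 7: declare a=(read e)=2 at depth 3
Step 8: declare c=6 at depth 3
Step 9: exit scope (depth=2)
Visible at query point: e=2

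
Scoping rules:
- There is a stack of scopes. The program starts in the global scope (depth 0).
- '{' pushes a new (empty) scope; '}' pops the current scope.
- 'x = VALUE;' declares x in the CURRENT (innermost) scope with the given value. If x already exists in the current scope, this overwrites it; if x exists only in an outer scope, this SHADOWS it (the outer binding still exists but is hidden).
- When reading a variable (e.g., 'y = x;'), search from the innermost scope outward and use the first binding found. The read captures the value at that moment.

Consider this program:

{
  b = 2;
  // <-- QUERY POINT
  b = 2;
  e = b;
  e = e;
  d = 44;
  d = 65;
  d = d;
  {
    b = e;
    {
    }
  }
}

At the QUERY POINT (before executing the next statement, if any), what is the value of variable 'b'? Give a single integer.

Answer: 2

Derivation:
Step 1: enter scope (depth=1)
Step 2: declare b=2 at depth 1
Visible at query point: b=2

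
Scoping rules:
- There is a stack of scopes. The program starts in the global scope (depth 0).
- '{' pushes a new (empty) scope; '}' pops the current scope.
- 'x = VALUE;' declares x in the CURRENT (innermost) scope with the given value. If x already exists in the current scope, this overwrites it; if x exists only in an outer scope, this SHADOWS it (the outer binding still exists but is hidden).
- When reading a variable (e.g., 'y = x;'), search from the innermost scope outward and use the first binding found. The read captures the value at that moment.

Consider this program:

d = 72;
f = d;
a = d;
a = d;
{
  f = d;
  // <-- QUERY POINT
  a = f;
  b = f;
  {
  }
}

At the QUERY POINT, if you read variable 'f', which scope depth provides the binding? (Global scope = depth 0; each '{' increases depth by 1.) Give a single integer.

Answer: 1

Derivation:
Step 1: declare d=72 at depth 0
Step 2: declare f=(read d)=72 at depth 0
Step 3: declare a=(read d)=72 at depth 0
Step 4: declare a=(read d)=72 at depth 0
Step 5: enter scope (depth=1)
Step 6: declare f=(read d)=72 at depth 1
Visible at query point: a=72 d=72 f=72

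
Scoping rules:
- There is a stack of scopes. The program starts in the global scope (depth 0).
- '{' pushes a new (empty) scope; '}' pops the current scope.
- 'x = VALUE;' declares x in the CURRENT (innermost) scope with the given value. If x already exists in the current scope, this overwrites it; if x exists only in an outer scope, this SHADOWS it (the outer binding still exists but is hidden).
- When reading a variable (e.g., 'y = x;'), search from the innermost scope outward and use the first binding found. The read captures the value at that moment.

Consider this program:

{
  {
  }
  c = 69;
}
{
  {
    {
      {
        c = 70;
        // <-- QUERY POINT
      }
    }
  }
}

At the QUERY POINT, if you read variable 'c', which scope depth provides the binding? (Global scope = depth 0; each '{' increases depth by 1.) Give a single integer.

Step 1: enter scope (depth=1)
Step 2: enter scope (depth=2)
Step 3: exit scope (depth=1)
Step 4: declare c=69 at depth 1
Step 5: exit scope (depth=0)
Step 6: enter scope (depth=1)
Step 7: enter scope (depth=2)
Step 8: enter scope (depth=3)
Step 9: enter scope (depth=4)
Step 10: declare c=70 at depth 4
Visible at query point: c=70

Answer: 4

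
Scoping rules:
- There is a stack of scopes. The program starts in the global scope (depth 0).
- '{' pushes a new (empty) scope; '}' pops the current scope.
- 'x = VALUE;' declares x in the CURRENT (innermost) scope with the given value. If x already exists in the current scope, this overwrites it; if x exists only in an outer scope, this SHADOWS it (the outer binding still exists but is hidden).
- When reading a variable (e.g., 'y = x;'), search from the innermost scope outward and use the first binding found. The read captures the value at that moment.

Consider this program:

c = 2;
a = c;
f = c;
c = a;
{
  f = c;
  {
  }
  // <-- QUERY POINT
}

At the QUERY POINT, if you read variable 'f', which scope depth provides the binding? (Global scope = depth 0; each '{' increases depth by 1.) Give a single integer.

Step 1: declare c=2 at depth 0
Step 2: declare a=(read c)=2 at depth 0
Step 3: declare f=(read c)=2 at depth 0
Step 4: declare c=(read a)=2 at depth 0
Step 5: enter scope (depth=1)
Step 6: declare f=(read c)=2 at depth 1
Step 7: enter scope (depth=2)
Step 8: exit scope (depth=1)
Visible at query point: a=2 c=2 f=2

Answer: 1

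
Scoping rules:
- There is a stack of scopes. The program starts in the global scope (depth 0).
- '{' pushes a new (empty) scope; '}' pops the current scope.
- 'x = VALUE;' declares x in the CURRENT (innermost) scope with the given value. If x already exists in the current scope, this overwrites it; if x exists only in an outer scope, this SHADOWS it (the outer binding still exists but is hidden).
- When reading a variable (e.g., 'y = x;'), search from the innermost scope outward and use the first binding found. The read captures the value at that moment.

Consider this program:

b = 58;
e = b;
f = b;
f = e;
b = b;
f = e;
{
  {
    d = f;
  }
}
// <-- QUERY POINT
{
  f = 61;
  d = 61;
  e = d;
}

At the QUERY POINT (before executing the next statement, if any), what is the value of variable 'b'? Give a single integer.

Step 1: declare b=58 at depth 0
Step 2: declare e=(read b)=58 at depth 0
Step 3: declare f=(read b)=58 at depth 0
Step 4: declare f=(read e)=58 at depth 0
Step 5: declare b=(read b)=58 at depth 0
Step 6: declare f=(read e)=58 at depth 0
Step 7: enter scope (depth=1)
Step 8: enter scope (depth=2)
Step 9: declare d=(read f)=58 at depth 2
Step 10: exit scope (depth=1)
Step 11: exit scope (depth=0)
Visible at query point: b=58 e=58 f=58

Answer: 58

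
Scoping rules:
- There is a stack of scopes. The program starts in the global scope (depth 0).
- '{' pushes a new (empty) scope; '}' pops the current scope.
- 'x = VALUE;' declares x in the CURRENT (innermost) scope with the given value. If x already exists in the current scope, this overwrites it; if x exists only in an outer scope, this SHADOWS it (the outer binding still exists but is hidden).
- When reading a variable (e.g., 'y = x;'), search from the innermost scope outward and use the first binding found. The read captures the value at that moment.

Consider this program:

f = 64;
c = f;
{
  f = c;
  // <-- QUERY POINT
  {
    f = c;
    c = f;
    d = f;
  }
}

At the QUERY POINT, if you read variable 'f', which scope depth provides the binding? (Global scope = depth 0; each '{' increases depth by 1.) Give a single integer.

Step 1: declare f=64 at depth 0
Step 2: declare c=(read f)=64 at depth 0
Step 3: enter scope (depth=1)
Step 4: declare f=(read c)=64 at depth 1
Visible at query point: c=64 f=64

Answer: 1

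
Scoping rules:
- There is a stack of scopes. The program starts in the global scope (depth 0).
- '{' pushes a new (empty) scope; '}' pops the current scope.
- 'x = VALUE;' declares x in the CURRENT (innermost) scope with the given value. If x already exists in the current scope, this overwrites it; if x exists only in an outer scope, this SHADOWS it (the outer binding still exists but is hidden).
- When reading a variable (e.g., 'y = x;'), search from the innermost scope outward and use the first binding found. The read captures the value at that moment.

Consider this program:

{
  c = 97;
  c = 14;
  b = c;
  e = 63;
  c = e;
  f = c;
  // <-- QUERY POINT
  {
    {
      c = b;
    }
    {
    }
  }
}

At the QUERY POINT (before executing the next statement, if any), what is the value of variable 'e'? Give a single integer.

Answer: 63

Derivation:
Step 1: enter scope (depth=1)
Step 2: declare c=97 at depth 1
Step 3: declare c=14 at depth 1
Step 4: declare b=(read c)=14 at depth 1
Step 5: declare e=63 at depth 1
Step 6: declare c=(read e)=63 at depth 1
Step 7: declare f=(read c)=63 at depth 1
Visible at query point: b=14 c=63 e=63 f=63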